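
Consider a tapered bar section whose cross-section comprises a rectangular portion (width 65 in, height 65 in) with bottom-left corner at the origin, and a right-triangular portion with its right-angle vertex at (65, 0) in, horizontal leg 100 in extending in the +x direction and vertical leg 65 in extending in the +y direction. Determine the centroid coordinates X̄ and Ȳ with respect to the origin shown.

rectangular portion: A = 65 × 65 = 4225.00, centroid at (32.50, 32.50).
triangular portion: A = ½·100·65 = 3250.00, centroid at (98.33, 21.67).
ΣA = 7475.00 in²
ΣAX̄ = (4225.00)(32.50) + (3250.00)(98.33) = 456895.83 in³
ΣAȲ = (4225.00)(32.50) + (3250.00)(21.67) = 207729.17 in³
X̄ = 456895.83 / 7475.00 = 61.12 in
Ȳ = 207729.17 / 7475.00 = 27.79 in

X̄ = 61.12 in, Ȳ = 27.79 in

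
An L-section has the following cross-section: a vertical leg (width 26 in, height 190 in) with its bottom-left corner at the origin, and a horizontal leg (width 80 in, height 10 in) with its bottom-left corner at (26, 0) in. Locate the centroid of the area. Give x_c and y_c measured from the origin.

vertical leg: A = 26 × 190 = 4940.00, centroid at (13.00, 95.00).
horizontal leg: A = 80 × 10 = 800.00, centroid at (66.00, 5.00).
ΣA = 5740.00 in²
ΣAx_c = (4940.00)(13.00) + (800.00)(66.00) = 117020.00 in³
ΣAy_c = (4940.00)(95.00) + (800.00)(5.00) = 473300.00 in³
x_c = 117020.00 / 5740.00 = 20.39 in
y_c = 473300.00 / 5740.00 = 82.46 in

x_c = 20.39 in, y_c = 82.46 in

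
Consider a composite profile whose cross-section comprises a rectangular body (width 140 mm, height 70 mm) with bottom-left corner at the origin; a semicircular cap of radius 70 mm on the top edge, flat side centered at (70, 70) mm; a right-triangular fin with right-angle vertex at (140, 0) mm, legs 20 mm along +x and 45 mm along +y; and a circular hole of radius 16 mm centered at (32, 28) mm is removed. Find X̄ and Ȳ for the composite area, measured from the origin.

rectangular body: A = 140 × 70 = 9800.00, centroid at (70.00, 35.00).
semicircular top: A = ½π·70² = 7696.90, centroid at (70.00, 99.71).
triangular fin: A = ½·20·45 = 450.00, centroid at (146.67, 15.00).
hole: A = −π·16² = -804.25, centroid at (32.00, 28.00).
ΣA = 17142.65 mm²
ΣAX̄ = (9800.00)(70.00) + (7696.90)(70.00) + (450.00)(146.67) + (-804.25)(32.00) = 1265047.21 mm³
ΣAȲ = (9800.00)(35.00) + (7696.90)(99.71) + (450.00)(15.00) + (-804.25)(28.00) = 1094680.87 mm³
X̄ = 1265047.21 / 17142.65 = 73.80 mm
Ȳ = 1094680.87 / 17142.65 = 63.86 mm

X̄ = 73.80 mm, Ȳ = 63.86 mm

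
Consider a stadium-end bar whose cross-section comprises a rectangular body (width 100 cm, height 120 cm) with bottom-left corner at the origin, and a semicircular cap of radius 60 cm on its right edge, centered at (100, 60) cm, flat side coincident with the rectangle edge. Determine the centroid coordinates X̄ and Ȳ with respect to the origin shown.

Part | A | x̄ᵢ | ȳᵢ | A·x̄ᵢ | A·ȳᵢ
rectangular body | 12000.00 | 50.00 | 60.00 | 600000.00 | 720000.00
semicircular end | 5654.87 | 125.46 | 60.00 | 709486.68 | 339292.01
Σ | 17654.87 |  |  | 1309486.68 | 1059292.01
X̄ = 1309486.68 / 17654.87 = 74.17 cm
Ȳ = 1059292.01 / 17654.87 = 60.00 cm

X̄ = 74.17 cm, Ȳ = 60.00 cm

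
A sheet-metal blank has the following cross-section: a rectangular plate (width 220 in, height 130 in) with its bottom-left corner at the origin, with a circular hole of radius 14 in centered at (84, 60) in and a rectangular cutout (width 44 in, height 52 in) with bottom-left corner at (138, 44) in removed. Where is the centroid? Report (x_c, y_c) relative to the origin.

plate: A = 220 × 130 = 28600.00, centroid at (110.00, 65.00).
hole 1: A = −π·14² = -615.75, centroid at (84.00, 60.00).
hole 2: A = −(44 × 52) = -2288.00, centroid at (160.00, 70.00).
ΣA = 25696.25 in²
ΣAx_c = (28600.00)(110.00) + (-615.75)(84.00) + (-2288.00)(160.00) = 2728196.82 in³
ΣAy_c = (28600.00)(65.00) + (-615.75)(60.00) + (-2288.00)(70.00) = 1661894.87 in³
x_c = 2728196.82 / 25696.25 = 106.17 in
y_c = 1661894.87 / 25696.25 = 64.67 in

x_c = 106.17 in, y_c = 64.67 in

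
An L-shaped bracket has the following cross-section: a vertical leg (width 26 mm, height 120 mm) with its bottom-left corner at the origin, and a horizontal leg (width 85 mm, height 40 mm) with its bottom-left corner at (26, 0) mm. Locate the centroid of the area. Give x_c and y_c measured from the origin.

x_c = 41.94 mm, y_c = 39.14 mm

Part | A | x̄ᵢ | ȳᵢ | A·x̄ᵢ | A·ȳᵢ
vertical leg | 3120.00 | 13.00 | 60.00 | 40560.00 | 187200.00
horizontal leg | 3400.00 | 68.50 | 20.00 | 232900.00 | 68000.00
Σ | 6520.00 |  |  | 273460.00 | 255200.00
x_c = 273460.00 / 6520.00 = 41.94 mm
y_c = 255200.00 / 6520.00 = 39.14 mm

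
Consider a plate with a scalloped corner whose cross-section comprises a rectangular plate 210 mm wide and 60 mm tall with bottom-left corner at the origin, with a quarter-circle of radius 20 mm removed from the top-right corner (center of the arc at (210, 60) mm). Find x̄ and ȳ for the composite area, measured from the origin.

plate: A = 210 × 60 = 12600.00, centroid at (105.00, 30.00).
removed quarter-circle: A = −¼π·20² = -314.16, centroid at (201.51, 51.51).
ΣA = 12285.84 mm²
ΣAx̄ = (12600.00)(105.00) + (-314.16)(201.51) = 1259693.22 mm³
ΣAȳ = (12600.00)(30.00) + (-314.16)(51.51) = 361817.11 mm³
x̄ = 1259693.22 / 12285.84 = 102.53 mm
ȳ = 361817.11 / 12285.84 = 29.45 mm

x̄ = 102.53 mm, ȳ = 29.45 mm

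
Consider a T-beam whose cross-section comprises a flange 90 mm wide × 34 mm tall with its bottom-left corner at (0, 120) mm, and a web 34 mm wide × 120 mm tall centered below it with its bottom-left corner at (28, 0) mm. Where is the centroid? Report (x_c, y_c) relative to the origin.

x_c = 45.00 mm, y_c = 93.00 mm

Part | A | x̄ᵢ | ȳᵢ | A·x̄ᵢ | A·ȳᵢ
web | 4080.00 | 45.00 | 60.00 | 183600.00 | 244800.00
flange | 3060.00 | 45.00 | 137.00 | 137700.00 | 419220.00
Σ | 7140.00 |  |  | 321300.00 | 664020.00
x_c = 321300.00 / 7140.00 = 45.00 mm
y_c = 664020.00 / 7140.00 = 93.00 mm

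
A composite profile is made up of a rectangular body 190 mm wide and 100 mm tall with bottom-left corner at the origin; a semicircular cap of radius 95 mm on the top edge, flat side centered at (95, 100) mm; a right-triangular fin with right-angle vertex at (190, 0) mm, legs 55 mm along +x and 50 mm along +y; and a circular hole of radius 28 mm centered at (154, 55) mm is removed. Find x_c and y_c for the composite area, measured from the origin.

x_c = 95.33 mm, y_c = 88.09 mm

rectangular body: A = 190 × 100 = 19000.00, centroid at (95.00, 50.00).
semicircular top: A = ½π·95² = 14176.44, centroid at (95.00, 140.32).
triangular fin: A = ½·55·50 = 1375.00, centroid at (208.33, 16.67).
hole: A = −π·28² = -2463.01, centroid at (154.00, 55.00).
ΣA = 32088.43 mm²
ΣAx_c = (19000.00)(95.00) + (14176.44)(95.00) + (1375.00)(208.33) + (-2463.01)(154.00) = 3058916.50 mm³
ΣAy_c = (19000.00)(50.00) + (14176.44)(140.32) + (1375.00)(16.67) + (-2463.01)(55.00) = 2826678.21 mm³
x_c = 3058916.50 / 32088.43 = 95.33 mm
y_c = 2826678.21 / 32088.43 = 88.09 mm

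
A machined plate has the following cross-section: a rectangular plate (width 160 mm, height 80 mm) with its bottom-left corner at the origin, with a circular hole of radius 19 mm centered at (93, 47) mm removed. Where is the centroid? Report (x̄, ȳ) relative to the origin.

x̄ = 78.74 mm, ȳ = 39.32 mm

plate: A = 160 × 80 = 12800.00, centroid at (80.00, 40.00).
hole: A = −π·19² = -1134.11, centroid at (93.00, 47.00).
ΣA = 11665.89 mm²
ΣAx̄ = (12800.00)(80.00) + (-1134.11)(93.00) = 918527.31 mm³
ΣAȳ = (12800.00)(40.00) + (-1134.11)(47.00) = 458696.60 mm³
x̄ = 918527.31 / 11665.89 = 78.74 mm
ȳ = 458696.60 / 11665.89 = 39.32 mm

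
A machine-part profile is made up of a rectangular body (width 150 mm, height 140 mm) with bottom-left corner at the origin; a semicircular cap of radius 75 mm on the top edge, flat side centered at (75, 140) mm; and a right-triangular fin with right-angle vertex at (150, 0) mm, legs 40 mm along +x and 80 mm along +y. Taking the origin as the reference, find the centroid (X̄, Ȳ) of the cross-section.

X̄ = 79.50 mm, Ȳ = 96.42 mm

rectangular body: A = 150 × 140 = 21000.00, centroid at (75.00, 70.00).
semicircular top: A = ½π·75² = 8835.73, centroid at (75.00, 171.83).
triangular fin: A = ½·40·80 = 1600.00, centroid at (163.33, 26.67).
ΣA = 31435.73 mm²
ΣAX̄ = (21000.00)(75.00) + (8835.73)(75.00) + (1600.00)(163.33) = 2499013.03 mm³
ΣAȲ = (21000.00)(70.00) + (8835.73)(171.83) + (1600.00)(26.67) = 3030918.77 mm³
X̄ = 2499013.03 / 31435.73 = 79.50 mm
Ȳ = 3030918.77 / 31435.73 = 96.42 mm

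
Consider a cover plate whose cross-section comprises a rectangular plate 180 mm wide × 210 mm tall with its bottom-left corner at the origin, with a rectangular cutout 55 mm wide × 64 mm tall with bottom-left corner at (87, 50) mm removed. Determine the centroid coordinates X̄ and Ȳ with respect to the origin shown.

X̄ = 87.48 mm, Ȳ = 107.36 mm

plate: A = 180 × 210 = 37800.00, centroid at (90.00, 105.00).
hole: A = −(55 × 64) = -3520.00, centroid at (114.50, 82.00).
ΣA = 34280.00 mm², ΣAX̄ = 2998960.00 mm³, ΣAȲ = 3680360.00 mm³.
X̄ = 2998960.00/34280.00 = 87.48 mm; Ȳ = 3680360.00/34280.00 = 107.36 mm.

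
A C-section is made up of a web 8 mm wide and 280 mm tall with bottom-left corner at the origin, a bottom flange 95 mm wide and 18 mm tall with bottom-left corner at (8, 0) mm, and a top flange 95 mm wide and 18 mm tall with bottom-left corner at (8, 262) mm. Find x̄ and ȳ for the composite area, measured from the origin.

web: A = 8 × 280 = 2240.00, centroid at (4.00, 140.00).
bottom flange: A = 95 × 18 = 1710.00, centroid at (55.50, 9.00).
top flange: A = 95 × 18 = 1710.00, centroid at (55.50, 271.00).
ΣA = 5660.00 mm², ΣAx̄ = 198770.00 mm³, ΣAȳ = 792400.00 mm³.
x̄ = 198770.00/5660.00 = 35.12 mm; ȳ = 792400.00/5660.00 = 140.00 mm.

x̄ = 35.12 mm, ȳ = 140.00 mm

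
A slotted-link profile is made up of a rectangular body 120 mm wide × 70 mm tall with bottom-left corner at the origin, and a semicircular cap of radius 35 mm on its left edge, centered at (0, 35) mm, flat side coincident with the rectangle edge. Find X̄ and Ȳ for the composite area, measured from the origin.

rectangular body: A = 120 × 70 = 8400.00, centroid at (60.00, 35.00).
semicircular end: A = ½π·35² = 1924.23, centroid at (-14.85, 35.00).
ΣA = 10324.23 mm², ΣAX̄ = 475416.67 mm³, ΣAȲ = 361347.89 mm³.
X̄ = 475416.67/10324.23 = 46.05 mm; Ȳ = 361347.89/10324.23 = 35.00 mm.

X̄ = 46.05 mm, Ȳ = 35.00 mm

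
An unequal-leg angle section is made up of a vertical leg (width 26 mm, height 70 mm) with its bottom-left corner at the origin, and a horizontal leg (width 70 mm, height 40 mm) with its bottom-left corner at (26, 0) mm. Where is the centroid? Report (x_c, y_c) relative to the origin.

x_c = 42.09 mm, y_c = 25.91 mm

vertical leg: A = 26 × 70 = 1820.00, centroid at (13.00, 35.00).
horizontal leg: A = 70 × 40 = 2800.00, centroid at (61.00, 20.00).
ΣA = 4620.00 mm², ΣAx_c = 194460.00 mm³, ΣAy_c = 119700.00 mm³.
x_c = 194460.00/4620.00 = 42.09 mm; y_c = 119700.00/4620.00 = 25.91 mm.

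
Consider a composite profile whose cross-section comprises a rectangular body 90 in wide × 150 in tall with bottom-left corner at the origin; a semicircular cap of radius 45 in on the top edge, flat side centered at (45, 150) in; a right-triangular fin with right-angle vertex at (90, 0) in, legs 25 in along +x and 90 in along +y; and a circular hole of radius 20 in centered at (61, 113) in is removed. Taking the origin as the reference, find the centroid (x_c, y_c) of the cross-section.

x_c = 47.41 in, y_c = 87.14 in

rectangular body: A = 90 × 150 = 13500.00, centroid at (45.00, 75.00).
semicircular top: A = ½π·45² = 3180.86, centroid at (45.00, 169.10).
triangular fin: A = ½·25·90 = 1125.00, centroid at (98.33, 30.00).
hole: A = −π·20² = -1256.64, centroid at (61.00, 113.00).
ΣA = 16549.23 in²
ΣAx_c = (13500.00)(45.00) + (3180.86)(45.00) + (1125.00)(98.33) + (-1256.64)(61.00) = 784608.95 in³
ΣAy_c = (13500.00)(75.00) + (3180.86)(169.10) + (1125.00)(30.00) + (-1256.64)(113.00) = 1442129.40 in³
x_c = 784608.95 / 16549.23 = 47.41 in
y_c = 1442129.40 / 16549.23 = 87.14 in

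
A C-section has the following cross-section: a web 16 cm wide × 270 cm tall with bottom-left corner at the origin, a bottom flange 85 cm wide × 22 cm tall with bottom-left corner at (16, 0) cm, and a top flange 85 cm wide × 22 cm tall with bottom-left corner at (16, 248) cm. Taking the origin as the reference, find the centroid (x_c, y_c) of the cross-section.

web: A = 16 × 270 = 4320.00, centroid at (8.00, 135.00).
bottom flange: A = 85 × 22 = 1870.00, centroid at (58.50, 11.00).
top flange: A = 85 × 22 = 1870.00, centroid at (58.50, 259.00).
ΣA = 8060.00 cm², ΣAx_c = 253350.00 cm³, ΣAy_c = 1088100.00 cm³.
x_c = 253350.00/8060.00 = 31.43 cm; y_c = 1088100.00/8060.00 = 135.00 cm.

x_c = 31.43 cm, y_c = 135.00 cm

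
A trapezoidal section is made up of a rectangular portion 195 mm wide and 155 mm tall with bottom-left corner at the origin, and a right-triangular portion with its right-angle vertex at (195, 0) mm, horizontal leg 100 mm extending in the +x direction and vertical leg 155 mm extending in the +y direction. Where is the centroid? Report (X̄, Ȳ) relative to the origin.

rectangular portion: A = 195 × 155 = 30225.00, centroid at (97.50, 77.50).
triangular portion: A = ½·100·155 = 7750.00, centroid at (228.33, 51.67).
ΣA = 37975.00 mm², ΣAX̄ = 4716520.83 mm³, ΣAȲ = 2742854.17 mm³.
X̄ = 4716520.83/37975.00 = 124.20 mm; Ȳ = 2742854.17/37975.00 = 72.23 mm.

X̄ = 124.20 mm, Ȳ = 72.23 mm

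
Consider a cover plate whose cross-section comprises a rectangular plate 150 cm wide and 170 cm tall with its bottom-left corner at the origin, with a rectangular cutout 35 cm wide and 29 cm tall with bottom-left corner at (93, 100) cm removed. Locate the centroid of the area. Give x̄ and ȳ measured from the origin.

x̄ = 73.53 cm, ȳ = 83.78 cm

plate: A = 150 × 170 = 25500.00, centroid at (75.00, 85.00).
hole: A = −(35 × 29) = -1015.00, centroid at (110.50, 114.50).
ΣA = 24485.00 cm²
ΣAx̄ = (25500.00)(75.00) + (-1015.00)(110.50) = 1800342.50 cm³
ΣAȳ = (25500.00)(85.00) + (-1015.00)(114.50) = 2051282.50 cm³
x̄ = 1800342.50 / 24485.00 = 73.53 cm
ȳ = 2051282.50 / 24485.00 = 83.78 cm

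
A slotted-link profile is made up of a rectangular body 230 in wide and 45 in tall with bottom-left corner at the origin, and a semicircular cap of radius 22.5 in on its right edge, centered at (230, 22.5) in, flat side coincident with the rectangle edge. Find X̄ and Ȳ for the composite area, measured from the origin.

X̄ = 123.89 in, Ȳ = 22.50 in

Part | A | x̄ᵢ | ȳᵢ | A·x̄ᵢ | A·ȳᵢ
rectangular body | 10350.00 | 115.00 | 22.50 | 1190250.00 | 232875.00
semicircular end | 795.22 | 239.55 | 22.50 | 190493.35 | 17892.35
Σ | 11145.22 |  |  | 1380743.35 | 250767.35
X̄ = 1380743.35 / 11145.22 = 123.89 in
Ȳ = 250767.35 / 11145.22 = 22.50 in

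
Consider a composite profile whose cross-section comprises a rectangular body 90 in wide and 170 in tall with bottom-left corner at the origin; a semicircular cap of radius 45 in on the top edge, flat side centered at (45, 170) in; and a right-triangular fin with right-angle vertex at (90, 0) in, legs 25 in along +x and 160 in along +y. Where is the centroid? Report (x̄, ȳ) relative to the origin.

x̄ = 50.21 in, ȳ = 98.08 in

Part | A | x̄ᵢ | ȳᵢ | A·x̄ᵢ | A·ȳᵢ
rectangular body | 15300.00 | 45.00 | 85.00 | 688500.00 | 1300500.00
semicircular top | 3180.86 | 45.00 | 189.10 | 143138.82 | 601496.64
triangular fin | 2000.00 | 98.33 | 53.33 | 196666.67 | 106666.67
Σ | 20480.86 |  |  | 1028305.48 | 2008663.30
x̄ = 1028305.48 / 20480.86 = 50.21 in
ȳ = 2008663.30 / 20480.86 = 98.08 in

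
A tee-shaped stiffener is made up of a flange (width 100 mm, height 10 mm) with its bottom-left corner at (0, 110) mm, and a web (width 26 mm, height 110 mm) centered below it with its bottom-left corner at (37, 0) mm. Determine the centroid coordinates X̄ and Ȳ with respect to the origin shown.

X̄ = 50.00 mm, Ȳ = 70.54 mm

web: A = 26 × 110 = 2860.00, centroid at (50.00, 55.00).
flange: A = 100 × 10 = 1000.00, centroid at (50.00, 115.00).
ΣA = 3860.00 mm², ΣAX̄ = 193000.00 mm³, ΣAȲ = 272300.00 mm³.
X̄ = 193000.00/3860.00 = 50.00 mm; Ȳ = 272300.00/3860.00 = 70.54 mm.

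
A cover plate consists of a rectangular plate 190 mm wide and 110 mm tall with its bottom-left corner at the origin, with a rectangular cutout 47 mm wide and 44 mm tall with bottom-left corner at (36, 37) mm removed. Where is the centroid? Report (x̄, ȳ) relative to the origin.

x̄ = 98.90 mm, ȳ = 54.56 mm

plate: A = 190 × 110 = 20900.00, centroid at (95.00, 55.00).
hole: A = −(47 × 44) = -2068.00, centroid at (59.50, 59.00).
ΣA = 18832.00 mm², ΣAx̄ = 1862454.00 mm³, ΣAȳ = 1027488.00 mm³.
x̄ = 1862454.00/18832.00 = 98.90 mm; ȳ = 1027488.00/18832.00 = 54.56 mm.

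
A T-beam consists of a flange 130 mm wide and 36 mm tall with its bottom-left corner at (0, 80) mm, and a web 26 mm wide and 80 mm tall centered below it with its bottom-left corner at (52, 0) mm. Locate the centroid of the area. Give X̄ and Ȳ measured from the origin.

X̄ = 65.00 mm, Ȳ = 80.15 mm

Part | A | x̄ᵢ | ȳᵢ | A·x̄ᵢ | A·ȳᵢ
web | 2080.00 | 65.00 | 40.00 | 135200.00 | 83200.00
flange | 4680.00 | 65.00 | 98.00 | 304200.00 | 458640.00
Σ | 6760.00 |  |  | 439400.00 | 541840.00
X̄ = 439400.00 / 6760.00 = 65.00 mm
Ȳ = 541840.00 / 6760.00 = 80.15 mm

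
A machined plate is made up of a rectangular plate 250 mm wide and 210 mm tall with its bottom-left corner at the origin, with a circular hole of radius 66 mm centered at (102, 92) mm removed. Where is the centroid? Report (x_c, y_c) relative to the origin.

plate: A = 250 × 210 = 52500.00, centroid at (125.00, 105.00).
hole: A = −π·66² = -13684.78, centroid at (102.00, 92.00).
ΣA = 38815.22 mm²
ΣAx_c = (52500.00)(125.00) + (-13684.78)(102.00) = 5166652.68 mm³
ΣAy_c = (52500.00)(105.00) + (-13684.78)(92.00) = 4253500.46 mm³
x_c = 5166652.68 / 38815.22 = 133.11 mm
y_c = 4253500.46 / 38815.22 = 109.58 mm

x_c = 133.11 mm, y_c = 109.58 mm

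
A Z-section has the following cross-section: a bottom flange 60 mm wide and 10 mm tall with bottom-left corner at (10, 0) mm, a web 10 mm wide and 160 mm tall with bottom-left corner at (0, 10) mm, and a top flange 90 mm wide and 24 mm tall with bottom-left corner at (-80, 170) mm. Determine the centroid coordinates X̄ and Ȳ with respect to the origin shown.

X̄ = -10.00 mm, Ȳ = 123.88 mm

bottom flange: A = 60 × 10 = 600.00, centroid at (40.00, 5.00).
web: A = 10 × 160 = 1600.00, centroid at (5.00, 90.00).
top flange: A = 90 × 24 = 2160.00, centroid at (-35.00, 182.00).
ΣA = 4360.00 mm²
ΣAX̄ = (600.00)(40.00) + (1600.00)(5.00) + (2160.00)(-35.00) = -43600.00 mm³
ΣAȲ = (600.00)(5.00) + (1600.00)(90.00) + (2160.00)(182.00) = 540120.00 mm³
X̄ = -43600.00 / 4360.00 = -10.00 mm
Ȳ = 540120.00 / 4360.00 = 123.88 mm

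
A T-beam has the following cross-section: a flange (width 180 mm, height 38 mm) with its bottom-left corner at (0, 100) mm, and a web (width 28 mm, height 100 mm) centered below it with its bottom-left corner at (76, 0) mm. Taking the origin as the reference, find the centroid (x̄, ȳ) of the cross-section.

x̄ = 90.00 mm, ȳ = 98.96 mm

web: A = 28 × 100 = 2800.00, centroid at (90.00, 50.00).
flange: A = 180 × 38 = 6840.00, centroid at (90.00, 119.00).
ΣA = 9640.00 mm²
ΣAx̄ = (2800.00)(90.00) + (6840.00)(90.00) = 867600.00 mm³
ΣAȳ = (2800.00)(50.00) + (6840.00)(119.00) = 953960.00 mm³
x̄ = 867600.00 / 9640.00 = 90.00 mm
ȳ = 953960.00 / 9640.00 = 98.96 mm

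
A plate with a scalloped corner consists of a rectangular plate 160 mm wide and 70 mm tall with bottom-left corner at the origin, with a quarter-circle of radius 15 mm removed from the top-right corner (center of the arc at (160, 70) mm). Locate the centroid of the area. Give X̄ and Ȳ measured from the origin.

plate: A = 160 × 70 = 11200.00, centroid at (80.00, 35.00).
removed quarter-circle: A = −¼π·15² = -176.71, centroid at (153.63, 63.63).
ΣA = 11023.29 mm², ΣAX̄ = 868850.67 mm³, ΣAȲ = 380754.98 mm³.
X̄ = 868850.67/11023.29 = 78.82 mm; Ȳ = 380754.98/11023.29 = 34.54 mm.

X̄ = 78.82 mm, Ȳ = 34.54 mm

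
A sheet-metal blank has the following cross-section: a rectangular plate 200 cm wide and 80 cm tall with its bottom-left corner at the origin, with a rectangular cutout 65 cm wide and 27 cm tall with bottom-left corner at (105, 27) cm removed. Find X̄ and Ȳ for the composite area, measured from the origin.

plate: A = 200 × 80 = 16000.00, centroid at (100.00, 40.00).
hole: A = −(65 × 27) = -1755.00, centroid at (137.50, 40.50).
ΣA = 14245.00 cm²
ΣAX̄ = (16000.00)(100.00) + (-1755.00)(137.50) = 1358687.50 cm³
ΣAȲ = (16000.00)(40.00) + (-1755.00)(40.50) = 568922.50 cm³
X̄ = 1358687.50 / 14245.00 = 95.38 cm
Ȳ = 568922.50 / 14245.00 = 39.94 cm

X̄ = 95.38 cm, Ȳ = 39.94 cm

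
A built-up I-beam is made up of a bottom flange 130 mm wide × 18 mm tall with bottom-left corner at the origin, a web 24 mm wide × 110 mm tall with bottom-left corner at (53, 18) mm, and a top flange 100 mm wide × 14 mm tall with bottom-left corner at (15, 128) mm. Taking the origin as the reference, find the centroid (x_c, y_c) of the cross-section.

x_c = 65.00 mm, y_c = 63.13 mm

bottom flange: A = 130 × 18 = 2340.00, centroid at (65.00, 9.00).
web: A = 24 × 110 = 2640.00, centroid at (65.00, 73.00).
top flange: A = 100 × 14 = 1400.00, centroid at (65.00, 135.00).
ΣA = 6380.00 mm²
ΣAx_c = (2340.00)(65.00) + (2640.00)(65.00) + (1400.00)(65.00) = 414700.00 mm³
ΣAy_c = (2340.00)(9.00) + (2640.00)(73.00) + (1400.00)(135.00) = 402780.00 mm³
x_c = 414700.00 / 6380.00 = 65.00 mm
y_c = 402780.00 / 6380.00 = 63.13 mm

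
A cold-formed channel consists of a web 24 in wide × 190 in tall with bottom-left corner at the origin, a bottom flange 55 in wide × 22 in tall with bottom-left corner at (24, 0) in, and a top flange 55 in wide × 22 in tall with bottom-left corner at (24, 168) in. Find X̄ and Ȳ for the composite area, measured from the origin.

web: A = 24 × 190 = 4560.00, centroid at (12.00, 95.00).
bottom flange: A = 55 × 22 = 1210.00, centroid at (51.50, 11.00).
top flange: A = 55 × 22 = 1210.00, centroid at (51.50, 179.00).
ΣA = 6980.00 in²
ΣAX̄ = (4560.00)(12.00) + (1210.00)(51.50) + (1210.00)(51.50) = 179350.00 in³
ΣAȲ = (4560.00)(95.00) + (1210.00)(11.00) + (1210.00)(179.00) = 663100.00 in³
X̄ = 179350.00 / 6980.00 = 25.69 in
Ȳ = 663100.00 / 6980.00 = 95.00 in

X̄ = 25.69 in, Ȳ = 95.00 in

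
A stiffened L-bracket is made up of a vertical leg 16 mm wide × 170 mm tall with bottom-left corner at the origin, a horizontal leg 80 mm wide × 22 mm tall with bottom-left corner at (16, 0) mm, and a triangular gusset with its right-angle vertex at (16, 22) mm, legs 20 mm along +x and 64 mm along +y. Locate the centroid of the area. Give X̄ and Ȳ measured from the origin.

X̄ = 26.33 mm, Ȳ = 54.35 mm

Part | A | x̄ᵢ | ȳᵢ | A·x̄ᵢ | A·ȳᵢ
vertical leg | 2720.00 | 8.00 | 85.00 | 21760.00 | 231200.00
horizontal leg | 1760.00 | 56.00 | 11.00 | 98560.00 | 19360.00
gusset | 640.00 | 22.67 | 43.33 | 14506.67 | 27733.33
Σ | 5120.00 |  |  | 134826.67 | 278293.33
X̄ = 134826.67 / 5120.00 = 26.33 mm
Ȳ = 278293.33 / 5120.00 = 54.35 mm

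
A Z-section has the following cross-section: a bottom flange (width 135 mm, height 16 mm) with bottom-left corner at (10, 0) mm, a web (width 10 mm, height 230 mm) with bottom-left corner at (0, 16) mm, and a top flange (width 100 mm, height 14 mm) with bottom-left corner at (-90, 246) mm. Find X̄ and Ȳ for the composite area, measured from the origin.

Part | A | x̄ᵢ | ȳᵢ | A·x̄ᵢ | A·ȳᵢ
bottom flange | 2160.00 | 77.50 | 8.00 | 167400.00 | 17280.00
web | 2300.00 | 5.00 | 131.00 | 11500.00 | 301300.00
top flange | 1400.00 | -40.00 | 253.00 | -56000.00 | 354200.00
Σ | 5860.00 |  |  | 122900.00 | 672780.00
X̄ = 122900.00 / 5860.00 = 20.97 mm
Ȳ = 672780.00 / 5860.00 = 114.81 mm

X̄ = 20.97 mm, Ȳ = 114.81 mm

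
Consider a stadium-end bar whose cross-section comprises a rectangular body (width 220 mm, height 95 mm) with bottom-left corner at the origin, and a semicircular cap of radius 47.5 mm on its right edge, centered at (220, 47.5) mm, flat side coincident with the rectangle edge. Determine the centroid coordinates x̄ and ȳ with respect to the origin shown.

x̄ = 128.87 mm, ȳ = 47.50 mm

rectangular body: A = 220 × 95 = 20900.00, centroid at (110.00, 47.50).
semicircular end: A = ½π·47.5² = 3544.11, centroid at (240.16, 47.50).
ΣA = 24444.11 mm², ΣAx̄ = 3150151.94 mm³, ΣAȳ = 1161095.19 mm³.
x̄ = 3150151.94/24444.11 = 128.87 mm; ȳ = 1161095.19/24444.11 = 47.50 mm.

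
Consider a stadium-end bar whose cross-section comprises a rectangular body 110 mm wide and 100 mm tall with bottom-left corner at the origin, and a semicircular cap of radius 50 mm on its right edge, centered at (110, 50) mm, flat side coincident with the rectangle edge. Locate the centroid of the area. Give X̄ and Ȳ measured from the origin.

Part | A | x̄ᵢ | ȳᵢ | A·x̄ᵢ | A·ȳᵢ
rectangular body | 11000.00 | 55.00 | 50.00 | 605000.00 | 550000.00
semicircular end | 3926.99 | 131.22 | 50.00 | 515302.32 | 196349.54
Σ | 14926.99 |  |  | 1120302.32 | 746349.54
X̄ = 1120302.32 / 14926.99 = 75.05 mm
Ȳ = 746349.54 / 14926.99 = 50.00 mm

X̄ = 75.05 mm, Ȳ = 50.00 mm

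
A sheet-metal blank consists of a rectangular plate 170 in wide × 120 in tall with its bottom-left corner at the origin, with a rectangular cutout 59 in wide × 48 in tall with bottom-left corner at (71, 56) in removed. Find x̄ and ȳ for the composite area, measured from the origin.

plate: A = 170 × 120 = 20400.00, centroid at (85.00, 60.00).
hole: A = −(59 × 48) = -2832.00, centroid at (100.50, 80.00).
ΣA = 17568.00 in², ΣAx̄ = 1449384.00 in³, ΣAȳ = 997440.00 in³.
x̄ = 1449384.00/17568.00 = 82.50 in; ȳ = 997440.00/17568.00 = 56.78 in.

x̄ = 82.50 in, ȳ = 56.78 in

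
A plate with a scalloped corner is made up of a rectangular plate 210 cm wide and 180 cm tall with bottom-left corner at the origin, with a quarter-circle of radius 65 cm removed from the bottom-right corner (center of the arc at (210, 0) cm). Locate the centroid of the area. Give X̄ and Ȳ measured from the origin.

plate: A = 210 × 180 = 37800.00, centroid at (105.00, 90.00).
removed quarter-circle: A = −¼π·65² = -3318.31, centroid at (182.41, 27.59).
ΣA = 34481.69 cm², ΣAX̄ = 3363697.15 cm³, ΣAȲ = 3310458.33 cm³.
X̄ = 3363697.15/34481.69 = 97.55 cm; Ȳ = 3310458.33/34481.69 = 96.01 cm.

X̄ = 97.55 cm, Ȳ = 96.01 cm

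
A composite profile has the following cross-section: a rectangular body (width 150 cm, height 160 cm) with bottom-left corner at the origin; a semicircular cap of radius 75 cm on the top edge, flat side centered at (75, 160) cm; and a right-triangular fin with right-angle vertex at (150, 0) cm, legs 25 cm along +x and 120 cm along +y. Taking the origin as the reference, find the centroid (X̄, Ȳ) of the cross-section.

Part | A | x̄ᵢ | ȳᵢ | A·x̄ᵢ | A·ȳᵢ
rectangular body | 24000.00 | 75.00 | 80.00 | 1800000.00 | 1920000.00
semicircular top | 8835.73 | 75.00 | 191.83 | 662679.70 | 1694966.69
triangular fin | 1500.00 | 158.33 | 40.00 | 237500.00 | 60000.00
Σ | 34335.73 |  |  | 2700179.70 | 3674966.69
X̄ = 2700179.70 / 34335.73 = 78.64 cm
Ȳ = 3674966.69 / 34335.73 = 107.03 cm

X̄ = 78.64 cm, Ȳ = 107.03 cm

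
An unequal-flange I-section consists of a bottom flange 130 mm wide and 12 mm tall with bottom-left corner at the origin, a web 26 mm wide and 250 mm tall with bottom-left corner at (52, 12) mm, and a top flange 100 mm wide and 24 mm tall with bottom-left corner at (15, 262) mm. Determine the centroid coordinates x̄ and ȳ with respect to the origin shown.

x̄ = 65.00 mm, ȳ = 148.90 mm

Part | A | x̄ᵢ | ȳᵢ | A·x̄ᵢ | A·ȳᵢ
bottom flange | 1560.00 | 65.00 | 6.00 | 101400.00 | 9360.00
web | 6500.00 | 65.00 | 137.00 | 422500.00 | 890500.00
top flange | 2400.00 | 65.00 | 274.00 | 156000.00 | 657600.00
Σ | 10460.00 |  |  | 679900.00 | 1557460.00
x̄ = 679900.00 / 10460.00 = 65.00 mm
ȳ = 1557460.00 / 10460.00 = 148.90 mm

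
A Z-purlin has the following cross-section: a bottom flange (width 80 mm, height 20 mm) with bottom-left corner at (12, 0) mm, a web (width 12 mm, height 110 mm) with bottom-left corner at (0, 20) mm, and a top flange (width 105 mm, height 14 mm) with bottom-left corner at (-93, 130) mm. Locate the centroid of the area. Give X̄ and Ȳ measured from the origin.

bottom flange: A = 80 × 20 = 1600.00, centroid at (52.00, 10.00).
web: A = 12 × 110 = 1320.00, centroid at (6.00, 75.00).
top flange: A = 105 × 14 = 1470.00, centroid at (-40.50, 137.00).
ΣA = 4390.00 mm², ΣAX̄ = 31585.00 mm³, ΣAȲ = 316390.00 mm³.
X̄ = 31585.00/4390.00 = 7.19 mm; Ȳ = 316390.00/4390.00 = 72.07 mm.

X̄ = 7.19 mm, Ȳ = 72.07 mm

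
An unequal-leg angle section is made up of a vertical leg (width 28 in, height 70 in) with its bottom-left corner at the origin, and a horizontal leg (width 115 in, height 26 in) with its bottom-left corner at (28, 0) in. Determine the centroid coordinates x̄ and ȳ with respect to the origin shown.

x̄ = 57.19 in, ȳ = 21.71 in

vertical leg: A = 28 × 70 = 1960.00, centroid at (14.00, 35.00).
horizontal leg: A = 115 × 26 = 2990.00, centroid at (85.50, 13.00).
ΣA = 4950.00 in²
ΣAx̄ = (1960.00)(14.00) + (2990.00)(85.50) = 283085.00 in³
ΣAȳ = (1960.00)(35.00) + (2990.00)(13.00) = 107470.00 in³
x̄ = 283085.00 / 4950.00 = 57.19 in
ȳ = 107470.00 / 4950.00 = 21.71 in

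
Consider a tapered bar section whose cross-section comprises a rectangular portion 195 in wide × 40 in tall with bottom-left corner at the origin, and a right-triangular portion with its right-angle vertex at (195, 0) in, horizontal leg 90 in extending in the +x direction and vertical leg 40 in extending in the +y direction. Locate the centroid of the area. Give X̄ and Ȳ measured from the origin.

X̄ = 121.41 in, Ȳ = 18.75 in

Part | A | x̄ᵢ | ȳᵢ | A·x̄ᵢ | A·ȳᵢ
rectangular portion | 7800.00 | 97.50 | 20.00 | 760500.00 | 156000.00
triangular portion | 1800.00 | 225.00 | 13.33 | 405000.00 | 24000.00
Σ | 9600.00 |  |  | 1165500.00 | 180000.00
X̄ = 1165500.00 / 9600.00 = 121.41 in
Ȳ = 180000.00 / 9600.00 = 18.75 in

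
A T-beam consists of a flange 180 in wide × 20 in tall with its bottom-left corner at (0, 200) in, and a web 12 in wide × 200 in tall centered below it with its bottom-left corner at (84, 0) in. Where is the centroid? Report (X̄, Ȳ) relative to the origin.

X̄ = 90.00 in, Ȳ = 166.00 in

web: A = 12 × 200 = 2400.00, centroid at (90.00, 100.00).
flange: A = 180 × 20 = 3600.00, centroid at (90.00, 210.00).
ΣA = 6000.00 in², ΣAX̄ = 540000.00 in³, ΣAȲ = 996000.00 in³.
X̄ = 540000.00/6000.00 = 90.00 in; Ȳ = 996000.00/6000.00 = 166.00 in.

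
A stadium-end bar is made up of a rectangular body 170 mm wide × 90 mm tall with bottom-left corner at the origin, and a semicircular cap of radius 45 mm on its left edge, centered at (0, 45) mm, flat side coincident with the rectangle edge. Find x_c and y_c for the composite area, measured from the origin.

rectangular body: A = 170 × 90 = 15300.00, centroid at (85.00, 45.00).
semicircular end: A = ½π·45² = 3180.86, centroid at (-19.10, 45.00).
ΣA = 18480.86 mm², ΣAx_c = 1239750.00 mm³, ΣAy_c = 831638.82 mm³.
x_c = 1239750.00/18480.86 = 67.08 mm; y_c = 831638.82/18480.86 = 45.00 mm.

x_c = 67.08 mm, y_c = 45.00 mm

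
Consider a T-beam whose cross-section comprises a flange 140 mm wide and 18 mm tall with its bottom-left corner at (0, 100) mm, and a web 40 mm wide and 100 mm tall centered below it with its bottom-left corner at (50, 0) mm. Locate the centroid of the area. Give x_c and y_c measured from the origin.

web: A = 40 × 100 = 4000.00, centroid at (70.00, 50.00).
flange: A = 140 × 18 = 2520.00, centroid at (70.00, 109.00).
ΣA = 6520.00 mm²
ΣAx_c = (4000.00)(70.00) + (2520.00)(70.00) = 456400.00 mm³
ΣAy_c = (4000.00)(50.00) + (2520.00)(109.00) = 474680.00 mm³
x_c = 456400.00 / 6520.00 = 70.00 mm
y_c = 474680.00 / 6520.00 = 72.80 mm

x_c = 70.00 mm, y_c = 72.80 mm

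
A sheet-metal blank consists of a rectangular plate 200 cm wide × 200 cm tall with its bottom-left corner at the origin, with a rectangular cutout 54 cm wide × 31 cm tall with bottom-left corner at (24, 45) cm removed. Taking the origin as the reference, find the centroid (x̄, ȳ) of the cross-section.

x̄ = 102.14 cm, ȳ = 101.73 cm

plate: A = 200 × 200 = 40000.00, centroid at (100.00, 100.00).
hole: A = −(54 × 31) = -1674.00, centroid at (51.00, 60.50).
ΣA = 38326.00 cm², ΣAx̄ = 3914626.00 cm³, ΣAȳ = 3898723.00 cm³.
x̄ = 3914626.00/38326.00 = 102.14 cm; ȳ = 3898723.00/38326.00 = 101.73 cm.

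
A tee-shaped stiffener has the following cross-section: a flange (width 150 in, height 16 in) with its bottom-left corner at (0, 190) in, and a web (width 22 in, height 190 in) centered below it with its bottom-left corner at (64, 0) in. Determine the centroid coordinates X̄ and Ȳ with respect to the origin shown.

Part | A | x̄ᵢ | ȳᵢ | A·x̄ᵢ | A·ȳᵢ
web | 4180.00 | 75.00 | 95.00 | 313500.00 | 397100.00
flange | 2400.00 | 75.00 | 198.00 | 180000.00 | 475200.00
Σ | 6580.00 |  |  | 493500.00 | 872300.00
X̄ = 493500.00 / 6580.00 = 75.00 in
Ȳ = 872300.00 / 6580.00 = 132.57 in

X̄ = 75.00 in, Ȳ = 132.57 in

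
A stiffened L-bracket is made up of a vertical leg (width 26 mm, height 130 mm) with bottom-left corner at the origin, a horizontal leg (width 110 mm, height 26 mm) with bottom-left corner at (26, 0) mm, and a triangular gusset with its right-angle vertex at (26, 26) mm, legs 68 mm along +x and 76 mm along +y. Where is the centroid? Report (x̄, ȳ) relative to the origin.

x̄ = 45.48 mm, ȳ = 44.14 mm

vertical leg: A = 26 × 130 = 3380.00, centroid at (13.00, 65.00).
horizontal leg: A = 110 × 26 = 2860.00, centroid at (81.00, 13.00).
gusset: A = ½·68·76 = 2584.00, centroid at (48.67, 51.33).
ΣA = 8824.00 mm², ΣAx̄ = 401354.67 mm³, ΣAȳ = 389525.33 mm³.
x̄ = 401354.67/8824.00 = 45.48 mm; ȳ = 389525.33/8824.00 = 44.14 mm.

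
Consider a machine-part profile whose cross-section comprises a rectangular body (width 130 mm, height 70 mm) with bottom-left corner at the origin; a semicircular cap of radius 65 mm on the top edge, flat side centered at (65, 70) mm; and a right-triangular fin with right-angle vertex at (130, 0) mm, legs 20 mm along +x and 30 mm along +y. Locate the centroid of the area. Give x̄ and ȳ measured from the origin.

x̄ = 66.34 mm, ȳ = 60.43 mm

Part | A | x̄ᵢ | ȳᵢ | A·x̄ᵢ | A·ȳᵢ
rectangular body | 9100.00 | 65.00 | 35.00 | 591500.00 | 318500.00
semicircular top | 6636.61 | 65.00 | 97.59 | 431379.94 | 647646.35
triangular fin | 300.00 | 136.67 | 10.00 | 41000.00 | 3000.00
Σ | 16036.61 |  |  | 1063879.94 | 969146.35
x̄ = 1063879.94 / 16036.61 = 66.34 mm
ȳ = 969146.35 / 16036.61 = 60.43 mm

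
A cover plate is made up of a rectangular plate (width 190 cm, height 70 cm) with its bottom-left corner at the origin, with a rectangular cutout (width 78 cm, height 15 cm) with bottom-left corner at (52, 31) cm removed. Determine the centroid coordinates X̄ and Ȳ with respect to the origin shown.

Part | A | x̄ᵢ | ȳᵢ | A·x̄ᵢ | A·ȳᵢ
plate | 13300.00 | 95.00 | 35.00 | 1263500.00 | 465500.00
hole | -1170.00 | 91.00 | 38.50 | -106470.00 | -45045.00
Σ | 12130.00 |  |  | 1157030.00 | 420455.00
X̄ = 1157030.00 / 12130.00 = 95.39 cm
Ȳ = 420455.00 / 12130.00 = 34.66 cm

X̄ = 95.39 cm, Ȳ = 34.66 cm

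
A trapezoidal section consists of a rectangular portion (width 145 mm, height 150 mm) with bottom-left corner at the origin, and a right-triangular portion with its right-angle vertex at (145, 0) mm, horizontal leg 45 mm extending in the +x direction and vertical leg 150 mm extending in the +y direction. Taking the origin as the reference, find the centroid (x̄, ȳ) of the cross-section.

rectangular portion: A = 145 × 150 = 21750.00, centroid at (72.50, 75.00).
triangular portion: A = ½·45·150 = 3375.00, centroid at (160.00, 50.00).
ΣA = 25125.00 mm²
ΣAx̄ = (21750.00)(72.50) + (3375.00)(160.00) = 2116875.00 mm³
ΣAȳ = (21750.00)(75.00) + (3375.00)(50.00) = 1800000.00 mm³
x̄ = 2116875.00 / 25125.00 = 84.25 mm
ȳ = 1800000.00 / 25125.00 = 71.64 mm

x̄ = 84.25 mm, ȳ = 71.64 mm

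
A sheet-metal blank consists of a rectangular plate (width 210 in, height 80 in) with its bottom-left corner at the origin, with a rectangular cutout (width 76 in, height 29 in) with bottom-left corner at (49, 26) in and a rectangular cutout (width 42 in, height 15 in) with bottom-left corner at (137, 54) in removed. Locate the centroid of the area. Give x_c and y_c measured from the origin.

x_c = 105.45 in, y_c = 38.95 in

Part | A | x̄ᵢ | ȳᵢ | A·x̄ᵢ | A·ȳᵢ
plate | 16800.00 | 105.00 | 40.00 | 1764000.00 | 672000.00
hole 1 | -2204.00 | 87.00 | 40.50 | -191748.00 | -89262.00
hole 2 | -630.00 | 158.00 | 61.50 | -99540.00 | -38745.00
Σ | 13966.00 |  |  | 1472712.00 | 543993.00
x_c = 1472712.00 / 13966.00 = 105.45 in
y_c = 543993.00 / 13966.00 = 38.95 in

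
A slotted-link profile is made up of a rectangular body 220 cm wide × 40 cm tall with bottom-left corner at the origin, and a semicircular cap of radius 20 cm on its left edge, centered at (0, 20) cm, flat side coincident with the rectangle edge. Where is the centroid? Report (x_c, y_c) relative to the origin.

x_c = 102.10 cm, y_c = 20.00 cm

Part | A | x̄ᵢ | ȳᵢ | A·x̄ᵢ | A·ȳᵢ
rectangular body | 8800.00 | 110.00 | 20.00 | 968000.00 | 176000.00
semicircular end | 628.32 | -8.49 | 20.00 | -5333.33 | 12566.37
Σ | 9428.32 |  |  | 962666.67 | 188566.37
x_c = 962666.67 / 9428.32 = 102.10 cm
y_c = 188566.37 / 9428.32 = 20.00 cm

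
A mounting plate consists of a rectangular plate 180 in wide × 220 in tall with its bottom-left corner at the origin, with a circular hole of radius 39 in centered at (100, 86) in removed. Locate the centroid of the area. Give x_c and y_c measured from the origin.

plate: A = 180 × 220 = 39600.00, centroid at (90.00, 110.00).
hole: A = −π·39² = -4778.36, centroid at (100.00, 86.00).
ΣA = 34821.64 in², ΣAx_c = 3086163.76 in³, ΣAy_c = 3945060.83 in³.
x_c = 3086163.76/34821.64 = 88.63 in; y_c = 3945060.83/34821.64 = 113.29 in.

x_c = 88.63 in, y_c = 113.29 in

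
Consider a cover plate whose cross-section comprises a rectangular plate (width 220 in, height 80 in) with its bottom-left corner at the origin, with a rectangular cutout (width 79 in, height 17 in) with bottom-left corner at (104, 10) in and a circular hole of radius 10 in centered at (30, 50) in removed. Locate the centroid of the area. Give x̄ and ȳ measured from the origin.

x̄ = 108.75 in, ȳ = 41.61 in

Part | A | x̄ᵢ | ȳᵢ | A·x̄ᵢ | A·ȳᵢ
plate | 17600.00 | 110.00 | 40.00 | 1936000.00 | 704000.00
hole 1 | -1343.00 | 143.50 | 18.50 | -192720.50 | -24845.50
hole 2 | -314.16 | 30.00 | 50.00 | -9424.78 | -15707.96
Σ | 15942.84 |  |  | 1733854.72 | 663446.54
x̄ = 1733854.72 / 15942.84 = 108.75 in
ȳ = 663446.54 / 15942.84 = 41.61 in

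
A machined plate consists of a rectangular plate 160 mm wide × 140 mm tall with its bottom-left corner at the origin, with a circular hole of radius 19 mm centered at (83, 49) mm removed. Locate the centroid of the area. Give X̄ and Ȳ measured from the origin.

plate: A = 160 × 140 = 22400.00, centroid at (80.00, 70.00).
hole: A = −π·19² = -1134.11, centroid at (83.00, 49.00).
ΣA = 21265.89 mm², ΣAX̄ = 1697868.46 mm³, ΣAȲ = 1512428.37 mm³.
X̄ = 1697868.46/21265.89 = 79.84 mm; Ȳ = 1512428.37/21265.89 = 71.12 mm.

X̄ = 79.84 mm, Ȳ = 71.12 mm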